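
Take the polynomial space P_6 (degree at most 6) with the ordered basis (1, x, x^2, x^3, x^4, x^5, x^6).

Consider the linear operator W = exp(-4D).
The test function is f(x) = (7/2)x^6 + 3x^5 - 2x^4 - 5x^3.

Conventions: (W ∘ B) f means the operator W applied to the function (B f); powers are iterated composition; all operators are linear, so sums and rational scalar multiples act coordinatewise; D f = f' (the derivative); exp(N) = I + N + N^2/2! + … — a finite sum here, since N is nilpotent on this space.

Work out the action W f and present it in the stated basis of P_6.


the image equals g(x) = (7/2)x^6 - 81x^5 + 778x^4 - 3973x^3 + 11388x^2 - 17392x + 11072

order-1 term: -84x^5 - 60x^4 + 32x^3 + 60x^2
order-2 term: 840x^4 + 480x^3 - 192x^2 - 240x
order-3 term: -4480x^3 - 1920x^2 + 512x + 320
order-4 term: 13440x^2 + 3840x - 512
order-5 term: -21504x - 3072
order-6 term: 14336
the series for exp(-4D) f terminates at order 6
exp(-4D) f = (7/2)x^6 - 81x^5 + 778x^4 - 3973x^3 + 11388x^2 - 17392x + 11072


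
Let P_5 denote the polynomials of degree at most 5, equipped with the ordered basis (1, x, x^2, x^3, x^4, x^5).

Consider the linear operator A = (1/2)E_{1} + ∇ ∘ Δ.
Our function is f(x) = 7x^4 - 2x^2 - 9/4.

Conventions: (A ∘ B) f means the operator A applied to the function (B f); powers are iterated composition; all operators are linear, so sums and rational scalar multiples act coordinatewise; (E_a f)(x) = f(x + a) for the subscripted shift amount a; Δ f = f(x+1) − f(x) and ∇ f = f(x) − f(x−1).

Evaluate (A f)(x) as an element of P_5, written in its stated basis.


the image equals g(x) = (7/2)x^4 + 14x^3 + 104x^2 + 12x + 91/8

E_{1} f = 7x^4 + 28x^3 + 40x^2 + 24x + 11/4
((1/2)E_{1}) f = (7/2)x^4 + 14x^3 + 20x^2 + 12x + 11/8
Δ f = 28x^3 + 42x^2 + 24x + 5
∇ Δ f = 84x^2 + 10
((1/2)E_{1} + ∇ ∘ Δ) f = (7/2)x^4 + 14x^3 + 104x^2 + 12x + 91/8


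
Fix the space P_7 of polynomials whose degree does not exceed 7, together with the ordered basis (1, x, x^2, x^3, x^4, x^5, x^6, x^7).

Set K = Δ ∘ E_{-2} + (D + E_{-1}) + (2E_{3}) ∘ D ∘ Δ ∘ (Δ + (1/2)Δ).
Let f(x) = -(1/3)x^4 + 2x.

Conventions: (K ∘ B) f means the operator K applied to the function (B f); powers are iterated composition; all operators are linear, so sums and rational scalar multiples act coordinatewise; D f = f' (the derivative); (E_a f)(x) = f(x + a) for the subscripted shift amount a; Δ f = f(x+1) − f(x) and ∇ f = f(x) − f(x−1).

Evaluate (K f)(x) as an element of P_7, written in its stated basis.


g(x) = -(1/3)x^4 - (4/3)x^3 + 4x^2 - 30x - 268/3

E_{-2} f = -(1/3)x^4 + (8/3)x^3 - 8x^2 + (38/3)x - 28/3
Δ E_{-2} f = -(4/3)x^3 + 6x^2 - (28/3)x + 7
D f = -(4/3)x^3 + 2
E_{-1} f = -(1/3)x^4 + (4/3)x^3 - 2x^2 + (10/3)x - 7/3
(D + E_{-1}) f = -(1/3)x^4 - 2x^2 + (10/3)x - 1/3
Δ f = -(4/3)x^3 - 2x^2 - (4/3)x + 5/3
Δ f = -(4/3)x^3 - 2x^2 - (4/3)x + 5/3
((1/2)Δ) f = -(2/3)x^3 - x^2 - (2/3)x + 5/6
(Δ + (1/2)Δ) f = -2x^3 - 3x^2 - 2x + 5/2
Δ (Δ + (1/2)Δ) f = -6x^2 - 12x - 7
D Δ (Δ + (1/2)Δ) f = -12x - 12
E_{3} D Δ (Δ + (1/2)Δ) f = -12x - 48
(2E_{3}) D Δ (Δ + (1/2)Δ) f = -24x - 96
(Δ ∘ E_{-2} + (D + E_{-1}) + (2E_{3}) ∘ D ∘ Δ ∘ (Δ + (1/2)Δ)) f = -(1/3)x^4 - (4/3)x^3 + 4x^2 - 30x - 268/3


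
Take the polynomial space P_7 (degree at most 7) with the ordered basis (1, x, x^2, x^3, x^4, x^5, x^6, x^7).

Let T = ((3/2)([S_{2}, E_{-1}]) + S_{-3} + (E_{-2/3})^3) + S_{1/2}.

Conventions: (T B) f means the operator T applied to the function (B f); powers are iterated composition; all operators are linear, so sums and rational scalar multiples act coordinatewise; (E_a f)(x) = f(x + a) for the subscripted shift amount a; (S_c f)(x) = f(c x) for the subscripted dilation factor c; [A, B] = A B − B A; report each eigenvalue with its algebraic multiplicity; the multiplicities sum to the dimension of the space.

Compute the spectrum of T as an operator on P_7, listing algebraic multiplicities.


λ = -279807/128 (multiplicity 1), λ = -7743/32 (multiplicity 1), λ = -207/8 (multiplicity 1), λ = -3/2 (multiplicity 1), λ = 3 (multiplicity 1), λ = 41/4 (multiplicity 1), λ = 1313/16 (multiplicity 1), λ = 46721/64 (multiplicity 1)

image of 1: 3
image of x: -(3/2)x - 1/2
image of x^2: (41/4)x^2 + 2x - 1/2
image of x^3: -(207/8)x^3 + 12x^2 - 15x + 5/2
image of x^4: (1313/16)x^4 + 40x^3 - 84x^2 + 52x - 13/2
image of x^5: -(7743/32)x^5 + 110x^4 - 320x^3 + 340x^2 - 145x + 29/2
image of x^6: (46721/64)x^6 + 276x^5 - 1020x^4 + 1520x^3 - 1110x^2 + 366x - 61/2
image of x^7: -(279807/128)x^7 + 658x^6 - 2940x^5 + 5600x^4 - 5740x^3 + 3234x^2 - 875x + 125/2
the matrix is upper triangular; its diagonal is (3, -3/2, 41/4, -207/8, 1313/16, -7743/32, 46721/64, -279807/128)
for a triangular matrix the eigenvalues are the diagonal entries, with algebraic multiplicity their repetition count


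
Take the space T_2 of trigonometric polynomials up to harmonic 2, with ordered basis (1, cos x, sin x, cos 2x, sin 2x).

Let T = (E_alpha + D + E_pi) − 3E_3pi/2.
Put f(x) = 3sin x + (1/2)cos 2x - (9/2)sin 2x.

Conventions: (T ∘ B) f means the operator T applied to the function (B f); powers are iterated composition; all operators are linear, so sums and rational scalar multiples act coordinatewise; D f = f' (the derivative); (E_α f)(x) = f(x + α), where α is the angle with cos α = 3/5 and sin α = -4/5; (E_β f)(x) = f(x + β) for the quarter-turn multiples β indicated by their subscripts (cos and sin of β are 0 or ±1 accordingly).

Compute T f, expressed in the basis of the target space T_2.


E_alpha f = -(12/5)cos x + (9/5)sin x + (209/50)cos 2x + (87/50)sin 2x
D f = 3cos x - 9cos 2x - sin 2x
E_pi f = -3sin x + (1/2)cos 2x - (9/2)sin 2x
(E_alpha + D + E_pi) f = (3/5)cos x - (6/5)sin x - (108/25)cos 2x - (94/25)sin 2x
E_3pi/2 f = -3cos x - (1/2)cos 2x + (9/2)sin 2x
(-3E_3pi/2) f = 9cos x + (3/2)cos 2x - (27/2)sin 2x
((E_alpha + D + E_pi) − 3E_3pi/2) f = (48/5)cos x - (6/5)sin x - (141/50)cos 2x - (863/50)sin 2x

the result is g(x) = (48/5)cos x - (6/5)sin x - (141/50)cos 2x - (863/50)sin 2x


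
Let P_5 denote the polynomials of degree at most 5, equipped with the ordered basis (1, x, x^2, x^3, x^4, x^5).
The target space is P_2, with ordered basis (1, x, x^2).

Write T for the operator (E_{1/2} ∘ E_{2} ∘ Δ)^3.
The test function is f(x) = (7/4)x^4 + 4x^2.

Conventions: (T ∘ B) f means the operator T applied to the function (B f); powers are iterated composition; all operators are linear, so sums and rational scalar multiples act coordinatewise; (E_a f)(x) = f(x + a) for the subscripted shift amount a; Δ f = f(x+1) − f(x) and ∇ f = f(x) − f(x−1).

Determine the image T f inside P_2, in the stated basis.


the result is g(x) = 42x + 378

Δ f = 7x^3 + (21/2)x^2 + 15x + 23/4
E_{2} Δ f = 7x^3 + (105/2)x^2 + 141x + 535/4
E_{1/2} E_{2} Δ f = 7x^3 + 63x^2 + (795/4)x + 873/4
Δ (E_{1/2} ∘ E_{2} ∘ Δ) f = 21x^2 + 147x + 1075/4
E_{2} Δ (E_{1/2} ∘ E_{2} ∘ Δ) f = 21x^2 + 231x + 2587/4
E_{1/2} E_{2} Δ (E_{1/2} ∘ E_{2} ∘ Δ) f = 21x^2 + 252x + 1535/2
Δ (E_{1/2} ∘ E_{2} ∘ Δ) (E_{1/2} ∘ E_{2} ∘ Δ) f = 42x + 273
E_{2} Δ (E_{1/2} ∘ E_{2} ∘ Δ) (E_{1/2} ∘ E_{2} ∘ Δ) f = 42x + 357
E_{1/2} E_{2} Δ (E_{1/2} ∘ E_{2} ∘ Δ) (E_{1/2} ∘ E_{2} ∘ Δ) f = 42x + 378


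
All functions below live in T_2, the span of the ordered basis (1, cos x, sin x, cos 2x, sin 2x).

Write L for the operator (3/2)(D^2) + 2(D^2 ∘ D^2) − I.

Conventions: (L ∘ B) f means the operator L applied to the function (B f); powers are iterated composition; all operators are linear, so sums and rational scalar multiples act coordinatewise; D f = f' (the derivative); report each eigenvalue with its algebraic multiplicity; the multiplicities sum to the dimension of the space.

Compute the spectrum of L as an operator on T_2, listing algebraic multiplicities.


λ = -1 (multiplicity 1), λ = -1/2 (multiplicity 2), λ = 25 (multiplicity 2)

image of 1: -1
image of cos x: -(1/2)cos x
image of sin x: -(1/2)sin x
image of cos 2x: 25cos 2x
image of sin 2x: 25sin 2x
the matrix is diagonal; its diagonal is (-1, -1/2, -1/2, 25, 25)
for a triangular matrix the eigenvalues are the diagonal entries, with algebraic multiplicity their repetition count


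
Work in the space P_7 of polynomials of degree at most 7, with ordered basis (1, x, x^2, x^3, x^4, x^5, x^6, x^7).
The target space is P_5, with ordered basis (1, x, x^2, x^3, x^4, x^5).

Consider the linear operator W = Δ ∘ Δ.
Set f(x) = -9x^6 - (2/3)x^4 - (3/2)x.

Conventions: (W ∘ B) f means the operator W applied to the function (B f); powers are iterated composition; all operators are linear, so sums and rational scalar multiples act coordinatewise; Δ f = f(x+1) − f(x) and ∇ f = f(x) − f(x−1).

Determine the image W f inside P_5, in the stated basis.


Δ f = -54x^5 - 135x^4 - (548/3)x^3 - 139x^2 - (170/3)x - 67/6
Δ Δ f = -270x^4 - 1080x^3 - 1898x^2 - 1636x - 1702/3

g(x) = -270x^4 - 1080x^3 - 1898x^2 - 1636x - 1702/3


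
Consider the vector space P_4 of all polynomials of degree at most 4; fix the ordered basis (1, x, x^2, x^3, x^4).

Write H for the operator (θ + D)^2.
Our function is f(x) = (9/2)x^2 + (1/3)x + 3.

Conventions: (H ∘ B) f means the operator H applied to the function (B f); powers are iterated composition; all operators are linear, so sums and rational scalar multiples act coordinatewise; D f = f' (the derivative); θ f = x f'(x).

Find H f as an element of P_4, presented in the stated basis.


θ f = 9x^2 + (1/3)x
D f = 9x + 1/3
(θ + D) f = 9x^2 + (28/3)x + 1/3
θ (θ + D) f = 18x^2 + (28/3)x
D (θ + D) f = 18x + 28/3
(θ + D) (θ + D) f = 18x^2 + (82/3)x + 28/3

g(x) = 18x^2 + (82/3)x + 28/3


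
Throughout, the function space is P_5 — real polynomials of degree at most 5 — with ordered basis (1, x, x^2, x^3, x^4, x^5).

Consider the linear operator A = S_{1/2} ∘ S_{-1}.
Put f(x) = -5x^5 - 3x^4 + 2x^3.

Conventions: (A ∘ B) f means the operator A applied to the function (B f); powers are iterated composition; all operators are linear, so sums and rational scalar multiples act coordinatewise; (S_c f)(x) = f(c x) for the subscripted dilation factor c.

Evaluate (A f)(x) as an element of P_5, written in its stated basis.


g(x) = (5/32)x^5 - (3/16)x^4 - (1/4)x^3

S_{-1} f = 5x^5 - 3x^4 - 2x^3
S_{1/2} S_{-1} f = (5/32)x^5 - (3/16)x^4 - (1/4)x^3


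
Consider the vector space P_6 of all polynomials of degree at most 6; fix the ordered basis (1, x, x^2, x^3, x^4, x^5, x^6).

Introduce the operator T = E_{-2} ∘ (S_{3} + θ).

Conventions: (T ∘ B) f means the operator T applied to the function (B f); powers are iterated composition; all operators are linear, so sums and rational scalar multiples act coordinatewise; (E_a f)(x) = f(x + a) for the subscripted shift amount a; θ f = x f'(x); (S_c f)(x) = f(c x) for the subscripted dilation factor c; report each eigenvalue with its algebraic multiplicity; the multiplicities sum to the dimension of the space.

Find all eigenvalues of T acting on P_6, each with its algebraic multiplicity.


λ = 1 (multiplicity 1), λ = 4 (multiplicity 1), λ = 11 (multiplicity 1), λ = 30 (multiplicity 1), λ = 85 (multiplicity 1), λ = 248 (multiplicity 1), λ = 735 (multiplicity 1)

image of 1: 1
image of x: 4x - 8
image of x^2: 11x^2 - 44x + 44
image of x^3: 30x^3 - 180x^2 + 360x - 240
image of x^4: 85x^4 - 680x^3 + 2040x^2 - 2720x + 1360
image of x^5: 248x^5 - 2480x^4 + 9920x^3 - 19840x^2 + 19840x - 7936
image of x^6: 735x^6 - 8820x^5 + 44100x^4 - 117600x^3 + 176400x^2 - 141120x + 47040
the matrix is upper triangular; its diagonal is (1, 4, 11, 30, 85, 248, 735)
for a triangular matrix the eigenvalues are the diagonal entries, with algebraic multiplicity their repetition count


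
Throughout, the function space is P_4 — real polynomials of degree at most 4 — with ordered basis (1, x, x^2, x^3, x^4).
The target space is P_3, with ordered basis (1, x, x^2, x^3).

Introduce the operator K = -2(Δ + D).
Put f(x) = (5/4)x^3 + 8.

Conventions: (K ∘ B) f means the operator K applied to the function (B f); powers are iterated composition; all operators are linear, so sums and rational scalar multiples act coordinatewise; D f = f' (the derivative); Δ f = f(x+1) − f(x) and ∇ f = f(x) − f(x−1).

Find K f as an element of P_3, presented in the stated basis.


Δ f = (15/4)x^2 + (15/4)x + 5/4
D f = (15/4)x^2
(Δ + D) f = (15/2)x^2 + (15/4)x + 5/4
(-2(Δ + D)) f = -15x^2 - (15/2)x - 5/2

the image equals g(x) = -15x^2 - (15/2)x - 5/2


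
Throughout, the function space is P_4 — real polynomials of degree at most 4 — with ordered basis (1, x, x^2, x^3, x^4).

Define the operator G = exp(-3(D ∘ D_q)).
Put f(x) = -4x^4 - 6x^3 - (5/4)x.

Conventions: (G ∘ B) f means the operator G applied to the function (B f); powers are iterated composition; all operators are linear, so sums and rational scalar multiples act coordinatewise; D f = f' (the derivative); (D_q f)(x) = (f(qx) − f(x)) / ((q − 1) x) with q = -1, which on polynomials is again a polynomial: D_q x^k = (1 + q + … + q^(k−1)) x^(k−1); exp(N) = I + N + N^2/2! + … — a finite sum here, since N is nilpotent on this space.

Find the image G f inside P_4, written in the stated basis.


the result is g(x) = -4x^4 - 6x^3 + (139/4)x

order-1 term: 36x
the series for exp(-3(D ∘ D_q)) f terminates at order 1
exp(-3(D ∘ D_q)) f = -4x^4 - 6x^3 + (139/4)x


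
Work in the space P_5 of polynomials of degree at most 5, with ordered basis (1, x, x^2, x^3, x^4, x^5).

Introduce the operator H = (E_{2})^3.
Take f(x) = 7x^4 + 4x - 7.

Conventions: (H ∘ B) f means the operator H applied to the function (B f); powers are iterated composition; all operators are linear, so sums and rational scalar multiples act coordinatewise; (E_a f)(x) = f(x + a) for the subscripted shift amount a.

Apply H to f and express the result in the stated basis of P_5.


E_{2} f = 7x^4 + 56x^3 + 168x^2 + 228x + 113
E_{2} E_{2} f = 7x^4 + 112x^3 + 672x^2 + 1796x + 1801
E_{2} E_{2} E_{2} f = 7x^4 + 168x^3 + 1512x^2 + 6052x + 9089

the result is g(x) = 7x^4 + 168x^3 + 1512x^2 + 6052x + 9089


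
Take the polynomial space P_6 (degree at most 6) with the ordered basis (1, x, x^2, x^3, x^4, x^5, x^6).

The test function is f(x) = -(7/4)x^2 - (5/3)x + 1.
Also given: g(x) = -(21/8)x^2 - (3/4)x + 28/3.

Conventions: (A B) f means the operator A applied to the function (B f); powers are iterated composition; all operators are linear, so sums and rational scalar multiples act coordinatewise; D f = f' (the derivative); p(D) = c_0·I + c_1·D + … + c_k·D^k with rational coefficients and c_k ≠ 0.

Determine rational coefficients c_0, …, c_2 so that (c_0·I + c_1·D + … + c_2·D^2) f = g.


c_0 = 3/2, c_1 = -1/2, c_2 = -2

D^0 f = -(7/4)x^2 - (5/3)x + 1
D^1 f = -(7/2)x - 5/3
D^2 f = -7/2
matching coefficients of g against c_0 f + c_1 Df + … from the top degree down determines the c_i
solution: c_0 = 3/2, c_1 = -1/2, c_2 = -2


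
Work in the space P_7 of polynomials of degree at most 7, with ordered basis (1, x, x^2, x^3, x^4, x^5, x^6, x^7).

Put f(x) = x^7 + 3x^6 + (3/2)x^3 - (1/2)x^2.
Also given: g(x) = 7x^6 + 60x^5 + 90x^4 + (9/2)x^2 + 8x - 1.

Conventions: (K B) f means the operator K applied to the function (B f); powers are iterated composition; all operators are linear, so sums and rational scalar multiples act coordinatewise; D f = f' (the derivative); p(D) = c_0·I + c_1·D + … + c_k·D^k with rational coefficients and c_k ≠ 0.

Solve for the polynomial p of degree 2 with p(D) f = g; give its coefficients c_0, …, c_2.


D^0 f = x^7 + 3x^6 + (3/2)x^3 - (1/2)x^2
D^1 f = 7x^6 + 18x^5 + (9/2)x^2 - x
D^2 f = 42x^5 + 90x^4 + 9x - 1
matching coefficients of g against c_0 f + c_1 Df + … from the top degree down determines the c_i
solution: c_0 = 0, c_1 = 1, c_2 = 1

c_0 = 0, c_1 = 1, c_2 = 1


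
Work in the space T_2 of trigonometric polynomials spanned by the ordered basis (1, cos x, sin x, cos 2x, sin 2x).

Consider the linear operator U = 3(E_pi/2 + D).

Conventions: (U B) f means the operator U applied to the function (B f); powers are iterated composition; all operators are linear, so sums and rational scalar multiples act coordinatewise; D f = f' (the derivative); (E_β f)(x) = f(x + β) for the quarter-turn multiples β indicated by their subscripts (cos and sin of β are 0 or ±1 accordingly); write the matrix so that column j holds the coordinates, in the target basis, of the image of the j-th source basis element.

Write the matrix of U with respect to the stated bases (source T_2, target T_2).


image of 1: 3
image of cos x: -6sin x
image of sin x: 6cos x
image of cos 2x: -3cos 2x - 6sin 2x
image of sin 2x: 6cos 2x - 3sin 2x
each image's coordinates form column j of the matrix

the matrix is [[3, 0, 0, 0, 0]; [0, 0, 6, 0, 0]; [0, -6, 0, 0, 0]; [0, 0, 0, -3, 6]; [0, 0, 0, -6, -3]] (rows listed top to bottom)


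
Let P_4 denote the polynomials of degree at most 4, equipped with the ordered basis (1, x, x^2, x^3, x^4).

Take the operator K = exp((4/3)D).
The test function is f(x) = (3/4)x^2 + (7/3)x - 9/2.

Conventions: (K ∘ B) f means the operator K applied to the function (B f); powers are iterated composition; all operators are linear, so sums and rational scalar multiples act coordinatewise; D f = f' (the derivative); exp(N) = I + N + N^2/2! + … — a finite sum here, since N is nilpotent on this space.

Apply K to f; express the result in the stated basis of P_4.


order-1 term: 2x + 28/9
order-2 term: 4/3
the series for exp((4/3)D) f terminates at order 2
exp((4/3)D) f = (3/4)x^2 + (13/3)x - 1/18

g(x) = (3/4)x^2 + (13/3)x - 1/18


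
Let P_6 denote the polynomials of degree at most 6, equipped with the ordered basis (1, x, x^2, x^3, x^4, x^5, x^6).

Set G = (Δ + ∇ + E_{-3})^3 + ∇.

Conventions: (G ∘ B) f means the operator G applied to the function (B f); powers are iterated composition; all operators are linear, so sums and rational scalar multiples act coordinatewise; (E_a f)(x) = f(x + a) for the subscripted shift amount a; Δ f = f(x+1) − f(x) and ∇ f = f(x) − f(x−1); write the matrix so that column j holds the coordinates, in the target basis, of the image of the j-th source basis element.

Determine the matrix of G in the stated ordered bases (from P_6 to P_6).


image of 1: 1
image of x: x - 2
image of x^2: x^2 - 4x + 32
image of x^3: x^3 - 6x^2 + 96x - 242
image of x^4: x^4 - 8x^3 + 192x^2 - 968x + 2624
image of x^5: x^5 - 10x^4 + 320x^3 - 2420x^2 + 13120x - 25442
image of x^6: x^6 - 12x^5 + 480x^4 - 4840x^3 + 39360x^2 - 152652x + 267872
each image's coordinates form column j of the matrix

the matrix is [[1, -2, 32, -242, 2624, -25442, 267872]; [0, 1, -4, 96, -968, 13120, -152652]; [0, 0, 1, -6, 192, -2420, 39360]; [0, 0, 0, 1, -8, 320, -4840]; [0, 0, 0, 0, 1, -10, 480]; [0, 0, 0, 0, 0, 1, -12]; [0, 0, 0, 0, 0, 0, 1]] (rows listed top to bottom)


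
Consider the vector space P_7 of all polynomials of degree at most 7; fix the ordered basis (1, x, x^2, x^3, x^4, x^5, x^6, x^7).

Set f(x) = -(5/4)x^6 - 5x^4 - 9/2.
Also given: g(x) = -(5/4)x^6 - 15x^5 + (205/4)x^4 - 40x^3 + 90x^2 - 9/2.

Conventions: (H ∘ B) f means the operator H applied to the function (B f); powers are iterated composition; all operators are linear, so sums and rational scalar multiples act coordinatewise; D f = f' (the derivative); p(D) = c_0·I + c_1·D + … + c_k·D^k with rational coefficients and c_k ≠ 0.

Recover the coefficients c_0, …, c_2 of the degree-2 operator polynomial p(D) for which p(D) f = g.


c_0 = 1, c_1 = 2, c_2 = -3/2

D^0 f = -(5/4)x^6 - 5x^4 - 9/2
D^1 f = -(15/2)x^5 - 20x^3
D^2 f = -(75/2)x^4 - 60x^2
matching coefficients of g against c_0 f + c_1 Df + … from the top degree down determines the c_i
solution: c_0 = 1, c_1 = 2, c_2 = -3/2


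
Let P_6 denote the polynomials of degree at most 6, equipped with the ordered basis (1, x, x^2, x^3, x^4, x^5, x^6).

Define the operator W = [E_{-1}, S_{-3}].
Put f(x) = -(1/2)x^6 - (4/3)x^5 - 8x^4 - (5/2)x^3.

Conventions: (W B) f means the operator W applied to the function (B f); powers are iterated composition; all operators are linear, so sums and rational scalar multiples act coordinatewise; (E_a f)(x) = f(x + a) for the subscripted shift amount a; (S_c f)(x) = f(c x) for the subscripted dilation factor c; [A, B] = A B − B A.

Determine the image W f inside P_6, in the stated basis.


g(x) = 2916x^5 - 7020x^4 + 13896x^3 - 12486x^2 + 6664x - 4198/3

S_{-3} f = -(729/2)x^6 + 324x^5 - 648x^4 + (135/2)x^3
E_{-1} S_{-3} f = -(729/2)x^6 + 2511x^5 - (15471/2)x^4 + (26379/2)x^3 - 12798x^2 + (13203/2)x - 1404
E_{-1} f = -(1/2)x^6 + (5/3)x^5 - (53/6)x^4 + (157/6)x^3 - (104/3)x^2 + (125/6)x - 14/3
S_{-3} E_{-1} f = -(729/2)x^6 - 405x^5 - (1431/2)x^4 - (1413/2)x^3 - 312x^2 - (125/2)x - 14/3
[E_{-1}, S_{-3}] f = 2916x^5 - 7020x^4 + 13896x^3 - 12486x^2 + 6664x - 4198/3


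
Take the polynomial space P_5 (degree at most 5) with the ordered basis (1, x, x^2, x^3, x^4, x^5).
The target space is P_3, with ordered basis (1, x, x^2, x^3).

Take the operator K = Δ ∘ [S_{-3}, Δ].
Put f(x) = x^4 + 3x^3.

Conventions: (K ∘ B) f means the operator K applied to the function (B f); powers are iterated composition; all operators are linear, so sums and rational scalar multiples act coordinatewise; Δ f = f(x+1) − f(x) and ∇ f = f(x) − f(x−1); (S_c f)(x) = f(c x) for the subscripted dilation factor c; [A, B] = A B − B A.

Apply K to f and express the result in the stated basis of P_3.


Δ f = 4x^3 + 15x^2 + 13x + 4
S_{-3} Δ f = -108x^3 + 135x^2 - 39x + 4
S_{-3} f = 81x^4 - 81x^3
Δ S_{-3} f = 324x^3 + 243x^2 + 81x
[S_{-3}, Δ] f = -432x^3 - 108x^2 - 120x + 4
Δ [S_{-3}, Δ] f = -1296x^2 - 1512x - 660

g(x) = -1296x^2 - 1512x - 660


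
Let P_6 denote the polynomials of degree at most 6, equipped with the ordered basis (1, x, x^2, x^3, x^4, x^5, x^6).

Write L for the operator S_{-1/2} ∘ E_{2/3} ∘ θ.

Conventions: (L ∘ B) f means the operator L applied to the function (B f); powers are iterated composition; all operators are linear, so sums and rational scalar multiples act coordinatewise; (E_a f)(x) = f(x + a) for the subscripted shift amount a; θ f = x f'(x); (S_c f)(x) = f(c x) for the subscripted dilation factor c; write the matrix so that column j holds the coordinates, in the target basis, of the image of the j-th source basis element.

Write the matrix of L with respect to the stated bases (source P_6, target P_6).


image of 1: 0
image of x: -(1/2)x + 2/3
image of x^2: (1/2)x^2 - (4/3)x + 8/9
image of x^3: -(3/8)x^3 + (3/2)x^2 - 2x + 8/9
image of x^4: (1/4)x^4 - (4/3)x^3 + (8/3)x^2 - (64/27)x + 64/81
image of x^5: -(5/32)x^5 + (25/24)x^4 - (25/9)x^3 + (100/27)x^2 - (200/81)x + 160/243
image of x^6: (3/32)x^6 - (3/4)x^5 + (5/2)x^4 - (40/9)x^3 + (40/9)x^2 - (64/27)x + 128/243
each image's coordinates form column j of the matrix

the matrix is [[0, 2/3, 8/9, 8/9, 64/81, 160/243, 128/243]; [0, -1/2, -4/3, -2, -64/27, -200/81, -64/27]; [0, 0, 1/2, 3/2, 8/3, 100/27, 40/9]; [0, 0, 0, -3/8, -4/3, -25/9, -40/9]; [0, 0, 0, 0, 1/4, 25/24, 5/2]; [0, 0, 0, 0, 0, -5/32, -3/4]; [0, 0, 0, 0, 0, 0, 3/32]] (rows listed top to bottom)


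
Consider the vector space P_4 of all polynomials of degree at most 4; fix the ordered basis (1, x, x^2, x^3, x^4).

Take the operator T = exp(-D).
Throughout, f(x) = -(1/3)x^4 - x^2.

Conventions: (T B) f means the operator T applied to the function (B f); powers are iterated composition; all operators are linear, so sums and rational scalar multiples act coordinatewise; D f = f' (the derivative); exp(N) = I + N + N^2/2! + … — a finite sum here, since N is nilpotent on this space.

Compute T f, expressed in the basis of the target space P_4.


order-1 term: (4/3)x^3 + 2x
order-2 term: -2x^2 - 1
order-3 term: (4/3)x
order-4 term: -1/3
the series for exp(-D) f terminates at order 4
exp(-D) f = -(1/3)x^4 + (4/3)x^3 - 3x^2 + (10/3)x - 4/3

g(x) = -(1/3)x^4 + (4/3)x^3 - 3x^2 + (10/3)x - 4/3


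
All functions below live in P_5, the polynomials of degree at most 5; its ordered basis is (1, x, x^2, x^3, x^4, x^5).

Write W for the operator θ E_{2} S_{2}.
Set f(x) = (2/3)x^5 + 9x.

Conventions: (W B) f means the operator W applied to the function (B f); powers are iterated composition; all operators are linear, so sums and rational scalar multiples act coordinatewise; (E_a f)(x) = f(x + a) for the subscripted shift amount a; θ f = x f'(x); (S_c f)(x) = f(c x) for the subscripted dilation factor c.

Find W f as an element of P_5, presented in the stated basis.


the image equals g(x) = (320/3)x^5 + (2560/3)x^4 + 2560x^3 + (10240/3)x^2 + (5174/3)x

S_{2} f = (64/3)x^5 + 18x
E_{2} S_{2} f = (64/3)x^5 + (640/3)x^4 + (2560/3)x^3 + (5120/3)x^2 + (5174/3)x + 2156/3
θ (E_{2} S_{2}) f = (320/3)x^5 + (2560/3)x^4 + 2560x^3 + (10240/3)x^2 + (5174/3)x


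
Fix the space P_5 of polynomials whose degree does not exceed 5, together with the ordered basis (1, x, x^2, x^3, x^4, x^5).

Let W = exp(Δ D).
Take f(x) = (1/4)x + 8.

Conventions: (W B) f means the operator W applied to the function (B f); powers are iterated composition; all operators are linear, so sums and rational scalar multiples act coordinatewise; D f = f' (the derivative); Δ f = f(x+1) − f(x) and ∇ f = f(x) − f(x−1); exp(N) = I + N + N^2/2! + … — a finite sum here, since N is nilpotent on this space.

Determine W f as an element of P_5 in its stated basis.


g(x) = (1/4)x + 8

the series for exp(Δ D) f terminates at order 0
exp(Δ D) f = (1/4)x + 8


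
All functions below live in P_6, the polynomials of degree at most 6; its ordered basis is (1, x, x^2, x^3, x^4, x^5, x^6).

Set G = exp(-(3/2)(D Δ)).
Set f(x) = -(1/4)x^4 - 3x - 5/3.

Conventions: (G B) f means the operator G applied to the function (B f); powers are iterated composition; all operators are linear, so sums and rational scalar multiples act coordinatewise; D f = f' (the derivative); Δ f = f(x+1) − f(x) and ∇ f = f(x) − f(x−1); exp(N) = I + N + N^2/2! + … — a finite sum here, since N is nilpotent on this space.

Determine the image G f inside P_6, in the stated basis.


the image equals g(x) = -(1/4)x^4 + (9/2)x^2 + (3/2)x - 83/12

order-1 term: (9/2)x^2 + (9/2)x + 3/2
order-2 term: -27/4
the series for exp(-(3/2)(D Δ)) f terminates at order 2
exp(-(3/2)(D Δ)) f = -(1/4)x^4 + (9/2)x^2 + (3/2)x - 83/12


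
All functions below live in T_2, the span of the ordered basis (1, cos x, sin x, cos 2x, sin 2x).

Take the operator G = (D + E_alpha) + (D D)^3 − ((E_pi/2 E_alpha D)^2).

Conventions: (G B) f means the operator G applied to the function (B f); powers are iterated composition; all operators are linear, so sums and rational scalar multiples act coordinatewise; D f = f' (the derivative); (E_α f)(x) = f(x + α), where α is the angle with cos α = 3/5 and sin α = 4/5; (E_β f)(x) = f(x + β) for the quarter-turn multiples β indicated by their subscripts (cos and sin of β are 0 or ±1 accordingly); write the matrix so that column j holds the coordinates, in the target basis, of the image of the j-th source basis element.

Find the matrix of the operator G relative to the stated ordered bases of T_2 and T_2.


image of 1: 1
image of cos x: -(3/25)cos x - (21/25)sin x
image of sin x: (21/25)cos x - (3/25)sin x
image of cos 2x: -(42283/625)cos 2x - (506/625)sin 2x
image of sin 2x: (506/625)cos 2x - (42283/625)sin 2x
each image's coordinates form column j of the matrix

the matrix is [[1, 0, 0, 0, 0]; [0, -3/25, 21/25, 0, 0]; [0, -21/25, -3/25, 0, 0]; [0, 0, 0, -42283/625, 506/625]; [0, 0, 0, -506/625, -42283/625]] (rows listed top to bottom)


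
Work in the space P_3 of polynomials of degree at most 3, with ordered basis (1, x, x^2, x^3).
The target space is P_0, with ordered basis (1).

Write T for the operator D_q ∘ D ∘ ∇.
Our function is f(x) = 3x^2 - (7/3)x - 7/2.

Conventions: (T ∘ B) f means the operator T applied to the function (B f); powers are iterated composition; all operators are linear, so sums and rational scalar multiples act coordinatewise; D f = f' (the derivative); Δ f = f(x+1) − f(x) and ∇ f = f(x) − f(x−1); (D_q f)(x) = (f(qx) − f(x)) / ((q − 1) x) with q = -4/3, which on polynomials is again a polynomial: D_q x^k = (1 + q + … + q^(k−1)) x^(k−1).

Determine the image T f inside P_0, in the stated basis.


∇ f = 6x - 16/3
D ∇ f = 6
D_q D ∇ f = 0

the result is g(x) = 0


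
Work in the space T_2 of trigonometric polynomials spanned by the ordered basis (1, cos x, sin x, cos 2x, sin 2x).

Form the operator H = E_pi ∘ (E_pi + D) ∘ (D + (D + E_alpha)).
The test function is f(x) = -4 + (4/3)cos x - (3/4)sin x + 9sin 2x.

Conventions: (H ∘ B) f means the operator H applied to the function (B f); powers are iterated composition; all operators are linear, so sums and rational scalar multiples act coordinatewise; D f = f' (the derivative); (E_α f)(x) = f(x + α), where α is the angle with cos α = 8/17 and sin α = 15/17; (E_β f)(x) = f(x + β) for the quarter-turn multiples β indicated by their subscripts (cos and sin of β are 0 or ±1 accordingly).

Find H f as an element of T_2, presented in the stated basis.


the image equals g(x) = -4 + (181/68)cos x - (1169/204)sin x + (9666/289)cos 2x - (26577/289)sin 2x

D f = -(3/4)cos x - (4/3)sin x + 18cos 2x
D f = -(3/4)cos x - (4/3)sin x + 18cos 2x
E_alpha f = -4 - (7/204)cos x - (26/17)sin x + (2160/289)cos 2x - (1449/289)sin 2x
(D + E_alpha) f = -4 - (40/51)cos x - (146/51)sin x + (7362/289)cos 2x - (1449/289)sin 2x
(D + (D + E_alpha)) f = -4 - (313/204)cos x - (214/51)sin x + (12564/289)cos 2x - (1449/289)sin 2x
E_pi (D + (D + E_alpha)) f = -4 + (313/204)cos x + (214/51)sin x + (12564/289)cos 2x - (1449/289)sin 2x
D (D + (D + E_alpha)) f = -(214/51)cos x + (313/204)sin x - (2898/289)cos 2x - (25128/289)sin 2x
(E_pi + D) (D + (D + E_alpha)) f = -4 - (181/68)cos x + (1169/204)sin x + (9666/289)cos 2x - (26577/289)sin 2x
E_pi (E_pi + D) (D + (D + E_alpha)) f = -4 + (181/68)cos x - (1169/204)sin x + (9666/289)cos 2x - (26577/289)sin 2x


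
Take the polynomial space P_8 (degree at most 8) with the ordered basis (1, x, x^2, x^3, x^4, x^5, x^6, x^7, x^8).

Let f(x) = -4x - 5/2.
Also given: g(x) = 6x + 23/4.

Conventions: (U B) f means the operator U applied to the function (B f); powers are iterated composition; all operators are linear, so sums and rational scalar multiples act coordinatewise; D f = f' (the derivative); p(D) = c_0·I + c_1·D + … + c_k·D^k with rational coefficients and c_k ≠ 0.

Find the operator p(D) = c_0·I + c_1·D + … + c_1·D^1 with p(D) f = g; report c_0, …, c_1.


c_0 = -3/2, c_1 = -1/2

D^0 f = -4x - 5/2
D^1 f = -4
matching coefficients of g against c_0 f + c_1 Df + … from the top degree down determines the c_i
solution: c_0 = -3/2, c_1 = -1/2


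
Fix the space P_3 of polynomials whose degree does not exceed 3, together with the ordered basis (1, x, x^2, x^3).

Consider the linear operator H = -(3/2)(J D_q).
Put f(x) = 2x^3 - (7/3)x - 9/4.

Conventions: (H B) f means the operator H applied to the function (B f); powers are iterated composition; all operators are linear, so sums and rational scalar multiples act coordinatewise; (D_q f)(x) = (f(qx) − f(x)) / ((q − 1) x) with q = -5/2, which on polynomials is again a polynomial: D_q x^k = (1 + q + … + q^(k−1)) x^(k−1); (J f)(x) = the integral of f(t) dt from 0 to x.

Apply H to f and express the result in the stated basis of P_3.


g(x) = -(19/4)x^3 + (7/2)x

D_q f = (19/2)x^2 - 7/3
J D_q f = (19/6)x^3 - (7/3)x
(-(3/2)(J D_q)) f = -(19/4)x^3 + (7/2)x


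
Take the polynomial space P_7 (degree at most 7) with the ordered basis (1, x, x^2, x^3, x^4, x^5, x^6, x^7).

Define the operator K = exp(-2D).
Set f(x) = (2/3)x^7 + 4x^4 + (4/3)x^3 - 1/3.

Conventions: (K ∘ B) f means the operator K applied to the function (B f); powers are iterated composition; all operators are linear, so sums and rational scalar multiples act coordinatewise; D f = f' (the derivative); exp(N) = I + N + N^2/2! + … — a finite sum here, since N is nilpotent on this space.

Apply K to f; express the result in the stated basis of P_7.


g(x) = (2/3)x^7 - (28/3)x^6 + 56x^5 - (548/3)x^4 + (1028/3)x^3 - 360x^2 + (560/3)x - 97/3

order-1 term: -(28/3)x^6 - 32x^3 - 8x^2
order-2 term: 56x^5 + 96x^2 + 16x
order-3 term: -(560/3)x^4 - 128x - 32/3
order-4 term: (1120/3)x^3 + 64
order-5 term: -448x^2
order-6 term: (896/3)x
order-7 term: -256/3
the series for exp(-2D) f terminates at order 7
exp(-2D) f = (2/3)x^7 - (28/3)x^6 + 56x^5 - (548/3)x^4 + (1028/3)x^3 - 360x^2 + (560/3)x - 97/3


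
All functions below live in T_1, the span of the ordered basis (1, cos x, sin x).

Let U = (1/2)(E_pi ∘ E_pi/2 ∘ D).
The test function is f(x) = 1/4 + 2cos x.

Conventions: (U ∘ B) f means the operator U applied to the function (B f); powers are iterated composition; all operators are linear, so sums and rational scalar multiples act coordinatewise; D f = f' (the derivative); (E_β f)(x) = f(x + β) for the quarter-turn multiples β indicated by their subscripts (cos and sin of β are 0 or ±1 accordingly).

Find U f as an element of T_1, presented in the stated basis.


the result is g(x) = cos x

D f = -2sin x
E_pi/2 D f = -2cos x
E_pi E_pi/2 D f = 2cos x
((1/2)(E_pi ∘ E_pi/2 ∘ D)) f = cos x


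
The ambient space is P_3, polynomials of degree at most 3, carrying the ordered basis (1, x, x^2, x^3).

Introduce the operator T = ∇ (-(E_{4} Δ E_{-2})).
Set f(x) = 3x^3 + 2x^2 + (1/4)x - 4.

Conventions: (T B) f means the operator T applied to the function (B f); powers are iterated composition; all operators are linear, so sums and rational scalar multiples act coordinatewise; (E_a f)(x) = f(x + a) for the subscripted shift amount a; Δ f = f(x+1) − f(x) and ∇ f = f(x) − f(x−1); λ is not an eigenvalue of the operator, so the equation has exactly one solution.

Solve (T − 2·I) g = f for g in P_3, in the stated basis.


write g with unknown coordinates in the stated basis and equate coefficients in (T − 2·I) g = f
solving from the highest basis element down gives g = -(3/2)x^3 - x^2 + (35/8)x + 12
check: T g = 9x + 20
so T g − 2·g = 3x^3 + 2x^2 + (1/4)x - 4 = f ✓

g(x) = -(3/2)x^3 - x^2 + (35/8)x + 12


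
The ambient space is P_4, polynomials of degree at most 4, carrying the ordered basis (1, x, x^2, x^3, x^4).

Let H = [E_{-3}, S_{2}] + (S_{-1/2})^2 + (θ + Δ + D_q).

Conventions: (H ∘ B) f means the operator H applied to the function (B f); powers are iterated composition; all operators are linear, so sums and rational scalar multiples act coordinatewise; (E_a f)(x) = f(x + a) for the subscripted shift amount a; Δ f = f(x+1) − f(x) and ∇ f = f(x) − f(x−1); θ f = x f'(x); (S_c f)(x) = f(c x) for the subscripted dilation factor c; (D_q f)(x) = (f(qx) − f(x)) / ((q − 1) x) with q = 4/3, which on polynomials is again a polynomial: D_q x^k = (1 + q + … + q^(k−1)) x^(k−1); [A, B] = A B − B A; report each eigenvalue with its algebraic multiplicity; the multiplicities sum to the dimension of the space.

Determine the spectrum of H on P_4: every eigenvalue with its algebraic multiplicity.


image of 1: 1
image of x: (5/4)x - 1
image of x^2: (33/16)x^2 - (23/3)x + 28
image of x^3: (193/64)x^3 - (260/9)x^2 + 165x - 188
image of x^4: (1025/256)x^4 - (2309/27)x^3 + 654x^2 - 1508x + 1216
the matrix is upper triangular; its diagonal is (1, 5/4, 33/16, 193/64, 1025/256)
for a triangular matrix the eigenvalues are the diagonal entries, with algebraic multiplicity their repetition count

λ = 1 (multiplicity 1), λ = 5/4 (multiplicity 1), λ = 33/16 (multiplicity 1), λ = 193/64 (multiplicity 1), λ = 1025/256 (multiplicity 1)


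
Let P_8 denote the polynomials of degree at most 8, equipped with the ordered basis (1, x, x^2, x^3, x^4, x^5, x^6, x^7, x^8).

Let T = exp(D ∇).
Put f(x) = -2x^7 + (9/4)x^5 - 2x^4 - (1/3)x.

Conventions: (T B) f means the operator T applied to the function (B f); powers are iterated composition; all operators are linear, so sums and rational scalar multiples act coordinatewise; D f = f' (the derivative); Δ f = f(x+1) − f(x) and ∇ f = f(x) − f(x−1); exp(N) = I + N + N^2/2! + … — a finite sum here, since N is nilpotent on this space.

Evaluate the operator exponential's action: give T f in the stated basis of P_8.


the image equals g(x) = -2x^7 - (327/4)x^5 + 208x^4 - 1075x^3 + (5277/2)x^2 - (13501/3)x + 14463/4

order-1 term: -84x^5 + 210x^4 - 235x^3 + (237/2)x^2 - 15x - 21/4
order-2 term: -840x^3 + 2520x^2 - 2805x + 1101
order-3 term: -1680x + 2520
the series for exp(D ∇) f terminates at order 3
exp(D ∇) f = -2x^7 - (327/4)x^5 + 208x^4 - 1075x^3 + (5277/2)x^2 - (13501/3)x + 14463/4


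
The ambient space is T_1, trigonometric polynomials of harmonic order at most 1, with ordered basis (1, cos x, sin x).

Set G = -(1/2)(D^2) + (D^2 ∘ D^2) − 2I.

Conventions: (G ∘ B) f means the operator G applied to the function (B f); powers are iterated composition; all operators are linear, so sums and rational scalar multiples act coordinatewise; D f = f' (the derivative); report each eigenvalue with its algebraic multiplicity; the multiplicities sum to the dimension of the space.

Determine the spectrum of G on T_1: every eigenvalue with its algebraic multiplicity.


λ = -2 (multiplicity 1), λ = -1/2 (multiplicity 2)

image of 1: -2
image of cos x: -(1/2)cos x
image of sin x: -(1/2)sin x
the matrix is diagonal; its diagonal is (-2, -1/2, -1/2)
for a triangular matrix the eigenvalues are the diagonal entries, with algebraic multiplicity their repetition count


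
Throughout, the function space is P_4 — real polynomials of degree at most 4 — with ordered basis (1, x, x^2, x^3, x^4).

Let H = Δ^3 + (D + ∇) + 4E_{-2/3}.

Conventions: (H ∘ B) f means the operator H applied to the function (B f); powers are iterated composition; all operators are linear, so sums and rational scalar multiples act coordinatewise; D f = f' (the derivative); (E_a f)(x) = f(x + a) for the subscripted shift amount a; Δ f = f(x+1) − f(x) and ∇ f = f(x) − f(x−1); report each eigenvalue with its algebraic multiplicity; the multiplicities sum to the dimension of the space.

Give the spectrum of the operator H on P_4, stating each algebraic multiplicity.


image of 1: 4
image of x: 4x - 2/3
image of x^2: 4x^2 - (4/3)x + 7/9
image of x^3: 4x^3 - 2x^2 + (7/3)x + 157/27
image of x^4: 4x^4 - (8/3)x^3 + (14/3)x^2 + (628/27)x + 2899/81
the matrix is upper triangular; its diagonal is (4, 4, 4, 4, 4)
for a triangular matrix the eigenvalues are the diagonal entries, with algebraic multiplicity their repetition count

λ = 4 (multiplicity 5)


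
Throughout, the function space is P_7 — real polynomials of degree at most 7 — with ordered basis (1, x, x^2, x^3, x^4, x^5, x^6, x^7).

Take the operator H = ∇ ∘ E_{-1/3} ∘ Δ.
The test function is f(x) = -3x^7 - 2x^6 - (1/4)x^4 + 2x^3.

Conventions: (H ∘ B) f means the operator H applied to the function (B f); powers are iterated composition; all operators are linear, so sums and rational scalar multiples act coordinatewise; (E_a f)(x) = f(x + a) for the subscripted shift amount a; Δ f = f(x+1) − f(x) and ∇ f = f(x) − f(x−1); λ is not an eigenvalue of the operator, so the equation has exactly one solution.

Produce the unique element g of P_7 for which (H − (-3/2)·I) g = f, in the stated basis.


write g with unknown coordinates in the stated basis and equate coefficients in (H − (-3/2)·I) g = f
solving from the highest basis element down gives g = -2x^7 - (4/3)x^6 + 56x^5 - (401/6)x^4 - (1876/3)x^3 + (32716/27)x^2 + (125888/81)x - 174442/81
check: H g = -84x^5 + 100x^4 + 940x^3 - (16358/9)x^2 - (62944/27)x + 87221/27
so H g − (-3/2)·g = -3x^7 - 2x^6 - (1/4)x^4 + 2x^3 = f ✓

g(x) = -2x^7 - (4/3)x^6 + 56x^5 - (401/6)x^4 - (1876/3)x^3 + (32716/27)x^2 + (125888/81)x - 174442/81


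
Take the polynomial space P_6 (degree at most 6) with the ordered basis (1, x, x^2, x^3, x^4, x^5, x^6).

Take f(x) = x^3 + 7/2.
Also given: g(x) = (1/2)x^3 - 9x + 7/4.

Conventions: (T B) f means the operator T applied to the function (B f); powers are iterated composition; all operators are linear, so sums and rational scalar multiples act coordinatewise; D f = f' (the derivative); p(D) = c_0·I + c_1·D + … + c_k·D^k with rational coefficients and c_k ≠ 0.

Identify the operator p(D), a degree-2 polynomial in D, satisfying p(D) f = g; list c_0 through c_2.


D^0 f = x^3 + 7/2
D^1 f = 3x^2
D^2 f = 6x
matching coefficients of g against c_0 f + c_1 Df + … from the top degree down determines the c_i
solution: c_0 = 1/2, c_1 = 0, c_2 = -3/2

c_0 = 1/2, c_1 = 0, c_2 = -3/2
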